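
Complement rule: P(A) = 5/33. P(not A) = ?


P(A') = 1 - P(A) = 1 - 5/33 = 28/33

28/33


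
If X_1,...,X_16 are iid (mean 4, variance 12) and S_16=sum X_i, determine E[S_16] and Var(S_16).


E[S_n] = n*mu = 16*4 = 64
Var(S_n) = n*sigma^2 = 16*12 = 192

E[S_16]=64, Var(S_16)=192


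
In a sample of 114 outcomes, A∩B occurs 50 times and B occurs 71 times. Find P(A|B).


P(A|B) = P(A∩B)/P(B) = (50/114)/(71/114) = 50/71

50/71


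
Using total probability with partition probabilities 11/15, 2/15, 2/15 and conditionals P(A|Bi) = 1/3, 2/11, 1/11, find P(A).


P(A) = P(A|B1)P(B1) + P(A|B2)P(B2) + P(A|B3)P(B3)
= 1/3*11/15 + 2/11*2/15 + 1/11*2/15
= 11/45 + 4/165 + 2/165 = 139/495

139/495


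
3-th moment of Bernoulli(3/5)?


For Bernoulli: X in {0,1}
E[X^3] = 0^3*(1-3/5) + 1^3*3/5 = 3/5

3/5


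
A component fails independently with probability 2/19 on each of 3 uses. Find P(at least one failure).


P(at least one) = 1 - P(none)
P(none) = (1 - 2/19)^3 = (17/19)^3 = 4913/6859
P(at least one) = 1 - 4913/6859 = 1946/6859

1946/6859


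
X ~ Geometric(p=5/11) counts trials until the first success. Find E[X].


For geometric (trials until first success), E[X] = 1/p = 1/(5/11) = 11/5

11/5


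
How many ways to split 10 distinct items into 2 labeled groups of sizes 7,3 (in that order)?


10! = 3628800
Denominator: 7!=5040 * 3!=6
Coefficient = 3628800 / 30240 = 120

120


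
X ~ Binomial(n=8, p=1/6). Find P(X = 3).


P(X=3) = C(8,3) * p^3 * (1-p)^5
= 56 * 1/216 * 3125/7776
= 21875/209952

21875/209952


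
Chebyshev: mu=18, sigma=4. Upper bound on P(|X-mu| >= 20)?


k = 20/4 = 5
Chebyshev: P(|X-mu| >= k*sigma) <= 1/k^2 = 1/5^2 = 1/25

1/25


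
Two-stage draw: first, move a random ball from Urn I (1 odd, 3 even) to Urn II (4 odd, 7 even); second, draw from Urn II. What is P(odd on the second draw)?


P(transfer odd) = 1/4; P(transfer even) = 3/4
If odd transferred: Urn II has 5 odd of 12, so P(odd|odd moved) = 5/12
If even transferred: Urn II has 4 odd of 12, so P(odd|even moved) = 1/3
By total probability: P(odd) = 1/4*5/12 + 3/4*1/3 = 17/48

17/48


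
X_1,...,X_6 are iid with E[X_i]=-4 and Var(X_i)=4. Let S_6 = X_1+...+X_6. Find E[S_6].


E[S_n] = n*E[X_1] = 6*-4 = -24

-24


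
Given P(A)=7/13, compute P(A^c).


P(A') = 1 - P(A) = 1 - 7/13 = 6/13

6/13


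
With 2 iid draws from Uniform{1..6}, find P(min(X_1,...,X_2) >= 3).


P(min >= 3) = P(all X_i >= 3) = (P(X_1 >= 3))^2
= (4/6)^2 = (2/3)^2 = 4/9

4/9


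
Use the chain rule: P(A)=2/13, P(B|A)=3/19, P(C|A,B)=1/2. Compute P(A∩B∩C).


P(A∩B∩C) = P(A) * P(B|A) * P(C|A∩B)
= 2/13 * 3/19 * 1/2
= 6/247 * 1/2 = 3/247

3/247


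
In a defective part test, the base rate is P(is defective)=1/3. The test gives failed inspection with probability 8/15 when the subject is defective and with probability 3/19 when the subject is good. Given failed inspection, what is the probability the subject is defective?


P(A) = P(A|B)P(B) + P(A|B')P(B') = 8/15*1/3 + 3/19*2/3 = 242/855
P(B|A) = P(A|B)P(B)/P(A) = (8/45)/(242/855) = 76/121

76/121


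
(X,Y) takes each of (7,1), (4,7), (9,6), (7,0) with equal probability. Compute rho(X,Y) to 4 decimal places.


Cov(X,Y) = -1.3750, Var(X) = 3.1875, Var(Y) = 9.2500
rho = Cov/(sqrt(VarX)*sqrt(VarY)) = -0.2532

-0.2532


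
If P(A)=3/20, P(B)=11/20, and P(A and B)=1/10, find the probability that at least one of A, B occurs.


P(A∪B) = P(A) + P(B) - P(A∩B)
= 3/20 + 11/20 - 1/10 = 3/5

3/5


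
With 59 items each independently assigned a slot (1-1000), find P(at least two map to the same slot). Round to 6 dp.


P(all different) = prod((1000-i)/1000 for i=0..58) = 0.174579
P(at least one match) = 1 - 0.174579 = 0.825421

0.825421


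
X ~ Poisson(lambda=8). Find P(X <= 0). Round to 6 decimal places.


P(X<=0) = e^(-8)*8^0/0!
≈ 0.0003354626
≈ 0.000335

0.000335


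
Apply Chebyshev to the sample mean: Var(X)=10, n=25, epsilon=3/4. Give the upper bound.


Var(Xbar) = Var(X)/n = 10/25
Chebyshev: P(|Xbar-mu| >= 3/4) <= Var(Xbar)/(3/4)^2 = (2/5)/(9/16) = 32/45

32/45


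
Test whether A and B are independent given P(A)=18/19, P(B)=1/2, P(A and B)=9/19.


P(A)*P(B) = 18/19*1/2 = 9/19
P(A∩B) = 9/19, which equals P(A)P(B), so independent

Yes, A and B are independent


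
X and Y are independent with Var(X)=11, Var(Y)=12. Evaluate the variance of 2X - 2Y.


Independence => Cov(X,Y)=0
Var(2X - 2Y) = 2^2*Var(X) + (-2)^2*Var(Y)
= 4*11 + 4*12 = 92

92


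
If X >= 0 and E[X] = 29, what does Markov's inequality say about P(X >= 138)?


Markov: P(X >= a) <= E[X]/a
P(X >= 138) <= 29/138

29/138


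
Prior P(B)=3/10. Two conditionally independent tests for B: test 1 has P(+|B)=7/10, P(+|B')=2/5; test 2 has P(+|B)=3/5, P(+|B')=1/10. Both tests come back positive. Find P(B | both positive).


After test 1: P(+) = 7/10*3/10 + 2/5*7/10 = 49/100
P(B|+) = (21/100)/(49/100) = 3/7
After test 2 (use post1 as new prior): P(+) = 3/5*3/7 + 1/10*4/7 = 11/35
P(B|+,+) = (9/35)/(11/35) = 9/11

9/11


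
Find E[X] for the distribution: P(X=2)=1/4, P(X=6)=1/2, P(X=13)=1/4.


E[X] = sum(x * P(x))
= 2*1/4 + 6*1/2 + 13*1/4
= 27/4

27/4


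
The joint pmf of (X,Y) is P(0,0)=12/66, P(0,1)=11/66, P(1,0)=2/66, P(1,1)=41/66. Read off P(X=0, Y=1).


Read from table: P(X=0, Y=1) = 11/66 = 1/6

1/6


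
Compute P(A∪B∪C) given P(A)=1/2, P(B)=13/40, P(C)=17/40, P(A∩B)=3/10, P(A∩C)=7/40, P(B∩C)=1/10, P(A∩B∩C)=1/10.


P(A∪B∪C) = P(A)+P(B)+P(C) - P(AB)-P(AC)-P(BC) + P(ABC)
= 1/2+13/40+17/40 - 3/10-7/40-1/10 + 1/10
= 31/40

31/40


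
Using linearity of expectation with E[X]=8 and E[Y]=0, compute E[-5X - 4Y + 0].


E[-5X - 4Y + 0] = -5*E[X] - 4*E[Y] + 0
= (-5)*(8) + (-4)*(0) + (0)
= -40 + 0 + 0 = -40

-40


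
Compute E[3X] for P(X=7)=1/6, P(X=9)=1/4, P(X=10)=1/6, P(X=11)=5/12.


E[3X] = sum(g(x)*P(x))
= 21*1/6 + 27*1/4 + 30*1/6 + 33*5/12
= 29

29


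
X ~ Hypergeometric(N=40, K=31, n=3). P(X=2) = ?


P(X=2) = C(31,2)*C(9,1) / C(40,3)
= 465*9 / 9880
= 4185/9880 = 837/1976

837/1976


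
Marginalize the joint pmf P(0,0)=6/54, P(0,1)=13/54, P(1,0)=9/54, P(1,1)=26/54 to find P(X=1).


P(X=1) = P(1,0)+P(1,1) = 9/54 + 26/54 = 35/54

35/54


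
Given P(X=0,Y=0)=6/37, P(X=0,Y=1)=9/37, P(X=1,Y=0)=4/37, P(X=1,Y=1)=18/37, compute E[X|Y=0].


P(Y=0) = 10/37
E[X|Y=0] = (0*6 + 1*4)/10 = 4/10 = 2/5

2/5


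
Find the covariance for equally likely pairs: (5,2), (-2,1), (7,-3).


E[X]=10/3, E[Y]=0, E[XY]=-13/3
Cov(X,Y) = E[XY] - E[X]E[Y] = -13/3 - 10/3*0 = -13/3

-13/3


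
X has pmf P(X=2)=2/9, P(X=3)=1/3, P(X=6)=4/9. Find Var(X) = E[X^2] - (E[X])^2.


E[X] = 37/9, E[X^2] = 179/9
Var(X) = E[X^2] - (E[X])^2 = 179/9 - (37/9)^2 = 242/81

242/81


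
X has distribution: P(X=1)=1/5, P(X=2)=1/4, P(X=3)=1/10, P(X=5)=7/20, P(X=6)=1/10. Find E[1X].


E[1X] = sum(g(x)*P(x))
= 1*1/5 + 2*1/4 + 3*1/10 + 5*7/20 + 6*1/10
= 67/20

67/20


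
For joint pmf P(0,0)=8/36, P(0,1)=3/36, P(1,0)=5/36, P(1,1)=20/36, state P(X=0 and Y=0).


Read from table: P(X=0, Y=0) = 8/36 = 2/9

2/9


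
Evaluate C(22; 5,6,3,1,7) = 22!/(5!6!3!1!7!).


22! = 1124000727777607680000
Denominator: 5!=120 * 6!=720 * 3!=6 * 1!=1 * 7!=5040
Coefficient = 1124000727777607680000 / 2612736000 = 430200650880

430200650880


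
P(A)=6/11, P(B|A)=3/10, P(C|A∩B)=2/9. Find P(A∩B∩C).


P(A∩B∩C) = P(A) * P(B|A) * P(C|A∩B)
= 6/11 * 3/10 * 2/9
= 9/55 * 2/9 = 2/55

2/55


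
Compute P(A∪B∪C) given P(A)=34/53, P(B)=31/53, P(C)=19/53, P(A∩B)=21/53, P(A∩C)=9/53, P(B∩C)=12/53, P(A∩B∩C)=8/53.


P(A∪B∪C) = P(A)+P(B)+P(C) - P(AB)-P(AC)-P(BC) + P(ABC)
= 34/53+31/53+19/53 - 21/53-9/53-12/53 + 8/53
= 50/53

50/53


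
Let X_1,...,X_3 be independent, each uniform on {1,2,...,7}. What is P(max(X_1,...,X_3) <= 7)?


P(max <= 7) = P(all X_i <= 7) = (P(X_1 <= 7))^3
= (7/7)^3 = 1^3 = 1

1


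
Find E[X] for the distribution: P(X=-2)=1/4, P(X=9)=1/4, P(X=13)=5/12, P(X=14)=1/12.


E[X] = sum(x * P(x))
= -2*1/4 + 9*1/4 + 13*5/12 + 14*1/12
= 25/3

25/3


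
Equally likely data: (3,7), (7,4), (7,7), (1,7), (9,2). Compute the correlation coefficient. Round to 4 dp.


Cov(X,Y) = -4.5600, Var(X) = 8.6400, Var(Y) = 4.2400
rho = Cov/(sqrt(VarX)*sqrt(VarY)) = -0.7534

-0.7534


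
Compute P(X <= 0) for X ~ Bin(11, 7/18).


P(X<=0) = P(X=0)
= 285311670611/64268410079232
= 285311670611/64268410079232

285311670611/64268410079232


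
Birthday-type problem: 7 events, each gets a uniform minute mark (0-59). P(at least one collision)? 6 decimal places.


P(all different) = prod((60-i)/60 for i=0..6) = 0.695331
P(at least one match) = 1 - 0.695331 = 0.304669

0.304669


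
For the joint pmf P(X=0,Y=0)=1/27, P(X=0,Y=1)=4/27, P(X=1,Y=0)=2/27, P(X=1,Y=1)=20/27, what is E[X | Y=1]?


P(Y=1) = 24/27
E[X|Y=1] = (0*4 + 1*20)/24 = 20/24 = 5/6

5/6


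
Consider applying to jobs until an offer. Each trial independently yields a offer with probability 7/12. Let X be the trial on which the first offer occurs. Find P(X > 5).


P(X > 5) = P(first 5 trials all fail) = (1-p)^5 = (5/12)^5 = 3125/248832

3125/248832


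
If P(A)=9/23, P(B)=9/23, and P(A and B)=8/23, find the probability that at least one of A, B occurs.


P(A∪B) = P(A) + P(B) - P(A∩B)
= 9/23 + 9/23 - 8/23 = 10/23

10/23


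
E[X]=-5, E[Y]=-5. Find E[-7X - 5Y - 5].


E[-7X - 5Y - 5] = -7*E[X] - 5*E[Y] - 5
= (-7)*(-5) + (-5)*(-5) + (-5)
= 35 + 25 - 5 = 55

55


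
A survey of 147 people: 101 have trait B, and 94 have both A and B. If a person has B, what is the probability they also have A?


P(A|B) = P(A∩B)/P(B) = (94/147)/(101/147) = 94/101

94/101


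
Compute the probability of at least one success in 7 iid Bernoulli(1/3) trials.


P(at least one) = 1 - P(none)
P(none) = (1 - 1/3)^7 = (2/3)^7 = 128/2187
P(at least one) = 1 - 128/2187 = 2059/2187

2059/2187


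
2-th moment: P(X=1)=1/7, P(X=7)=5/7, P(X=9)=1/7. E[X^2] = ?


E[X^2] = sum(x^2 * P(x))
= 1*1/7 + 49*5/7 + 81*1/7
= 327/7

327/7


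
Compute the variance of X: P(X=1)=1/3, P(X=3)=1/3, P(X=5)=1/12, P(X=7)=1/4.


E[X] = 7/2, E[X^2] = 53/3
Var(X) = E[X^2] - (E[X])^2 = 53/3 - (7/2)^2 = 65/12

65/12


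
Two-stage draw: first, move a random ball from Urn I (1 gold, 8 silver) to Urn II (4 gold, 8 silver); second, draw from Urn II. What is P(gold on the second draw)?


P(transfer gold) = 1/9; P(transfer silver) = 8/9
If gold transferred: Urn II has 5 gold of 13, so P(gold|gold moved) = 5/13
If silver transferred: Urn II has 4 gold of 13, so P(gold|silver moved) = 4/13
By total probability: P(gold) = 1/9*5/13 + 8/9*4/13 = 37/117

37/117


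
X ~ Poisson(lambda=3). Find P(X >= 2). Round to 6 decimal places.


P(X>=2) = 1 - P(X<=1) = 1 - (e^(-3)*3^0/0! + e^(-3)*3^1/1!)
≈ 1 - (0.0497870684 + 0.1493612051)
= 1 - 0.1991482735 = 0.8008517265
≈ 0.800852

0.800852


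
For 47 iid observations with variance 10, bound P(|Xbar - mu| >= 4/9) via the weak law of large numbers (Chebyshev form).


Var(Xbar) = Var(X)/n = 10/47
Chebyshev: P(|Xbar-mu| >= 4/9) <= Var(Xbar)/(4/9)^2 = (10/47)/(16/81) = 405/376
Bound exceeds 1, so trivial bound: 1

1


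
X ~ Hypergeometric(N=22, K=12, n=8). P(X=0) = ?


P(X=0) = C(12,0)*C(10,8) / C(22,8)
= 1*45 / 319770
= 45/319770 = 1/7106

1/7106


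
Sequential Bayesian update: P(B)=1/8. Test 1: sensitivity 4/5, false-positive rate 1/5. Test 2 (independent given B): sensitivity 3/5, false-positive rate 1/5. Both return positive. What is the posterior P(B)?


After test 1: P(+) = 4/5*1/8 + 1/5*7/8 = 11/40
P(B|+) = (1/10)/(11/40) = 4/11
After test 2 (use post1 as new prior): P(+) = 3/5*4/11 + 1/5*7/11 = 19/55
P(B|+,+) = (12/55)/(19/55) = 12/19

12/19


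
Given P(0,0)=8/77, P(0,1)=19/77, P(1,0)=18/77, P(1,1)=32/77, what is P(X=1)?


P(X=1) = P(1,0)+P(1,1) = 18/77 + 32/77 = 50/77

50/77


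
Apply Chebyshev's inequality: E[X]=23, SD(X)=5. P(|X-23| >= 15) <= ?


k = 15/5 = 3
Chebyshev: P(|X-mu| >= k*sigma) <= 1/k^2 = 1/3^2 = 1/9

1/9


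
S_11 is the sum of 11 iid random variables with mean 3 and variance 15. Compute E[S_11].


E[S_n] = n*E[X_1] = 11*3 = 33

33


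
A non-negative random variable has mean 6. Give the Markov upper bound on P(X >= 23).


Markov: P(X >= a) <= E[X]/a
P(X >= 23) <= 6/23

6/23


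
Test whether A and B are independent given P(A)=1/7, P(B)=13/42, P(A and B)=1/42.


P(A)*P(B) = 1/7*13/42 = 13/294
P(A∩B) = 1/42 != 13/294, so not independent

No, A and B are not independent


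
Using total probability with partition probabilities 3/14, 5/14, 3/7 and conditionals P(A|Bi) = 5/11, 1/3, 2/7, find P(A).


P(A) = P(A|B1)P(B1) + P(A|B2)P(B2) + P(A|B3)P(B3)
= 5/11*3/14 + 1/3*5/14 + 2/7*3/7
= 15/154 + 5/42 + 6/49 = 548/1617

548/1617


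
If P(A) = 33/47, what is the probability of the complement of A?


P(A') = 1 - P(A) = 1 - 33/47 = 14/47

14/47


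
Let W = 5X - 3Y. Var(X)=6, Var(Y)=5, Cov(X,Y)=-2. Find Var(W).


Var(5X - 3Y) = 5^2*Var(X) + (-3)^2*Var(Y) + 2*5*(-3)*Cov(X,Y)
= 25*6 + 9*5 - 30*(-2)
= 150 + 45 + 60 = 255

255


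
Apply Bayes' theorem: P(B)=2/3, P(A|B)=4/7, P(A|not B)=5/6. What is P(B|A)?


P(A) = P(A|B)P(B) + P(A|B')P(B') = 4/7*2/3 + 5/6*1/3 = 83/126
P(B|A) = P(A|B)P(B)/P(A) = (8/21)/(83/126) = 48/83

48/83


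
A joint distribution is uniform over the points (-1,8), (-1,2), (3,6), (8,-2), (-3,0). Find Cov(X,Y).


E[X]=6/5, E[Y]=14/5, E[XY]=-8/5
Cov(X,Y) = E[XY] - E[X]E[Y] = -8/5 - 6/5*14/5 = -124/25

-124/25


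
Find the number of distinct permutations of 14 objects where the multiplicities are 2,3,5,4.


14! = 87178291200
Denominator: 2!=2 * 3!=6 * 5!=120 * 4!=24
Coefficient = 87178291200 / 34560 = 2522520

2522520


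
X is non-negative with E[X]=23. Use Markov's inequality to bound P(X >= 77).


Markov: P(X >= a) <= E[X]/a
P(X >= 77) <= 23/77

23/77


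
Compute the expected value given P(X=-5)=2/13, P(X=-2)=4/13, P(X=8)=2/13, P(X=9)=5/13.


E[X] = sum(x * P(x))
= -5*2/13 - 2*4/13 + 8*2/13 + 9*5/13
= 43/13

43/13


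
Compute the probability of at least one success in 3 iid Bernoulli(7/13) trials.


P(at least one) = 1 - P(none)
P(none) = (1 - 7/13)^3 = (6/13)^3 = 216/2197
P(at least one) = 1 - 216/2197 = 1981/2197

1981/2197


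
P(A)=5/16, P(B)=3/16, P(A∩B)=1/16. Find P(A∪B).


P(A∪B) = P(A) + P(B) - P(A∩B)
= 5/16 + 3/16 - 1/16 = 7/16

7/16


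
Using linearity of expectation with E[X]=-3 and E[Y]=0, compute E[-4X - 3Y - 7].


E[-4X - 3Y - 7] = -4*E[X] - 3*E[Y] - 7
= (-4)*(-3) + (-3)*(0) + (-7)
= 12 + 0 - 7 = 5

5


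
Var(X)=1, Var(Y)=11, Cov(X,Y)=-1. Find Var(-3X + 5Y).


Var(-3X + 5Y) = (-3)^2*Var(X) + 5^2*Var(Y) + 2*(-3)*5*Cov(X,Y)
= 9*1 + 25*11 - 30*(-1)
= 9 + 275 + 30 = 314

314


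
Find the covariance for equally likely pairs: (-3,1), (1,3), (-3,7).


E[X]=-5/3, E[Y]=11/3, E[XY]=-7
Cov(X,Y) = E[XY] - E[X]E[Y] = -7 + 5/3*11/3 = -8/9

-8/9


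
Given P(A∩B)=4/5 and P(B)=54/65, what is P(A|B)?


P(A|B) = P(A∩B)/P(B) = (104/130)/(108/130) = 104/108 = 26/27

26/27


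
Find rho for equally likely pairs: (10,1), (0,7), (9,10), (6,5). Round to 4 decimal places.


Cov(X,Y) = -3.4375, Var(X) = 15.1875, Var(Y) = 10.6875
rho = Cov/(sqrt(VarX)*sqrt(VarY)) = -0.2698

-0.2698


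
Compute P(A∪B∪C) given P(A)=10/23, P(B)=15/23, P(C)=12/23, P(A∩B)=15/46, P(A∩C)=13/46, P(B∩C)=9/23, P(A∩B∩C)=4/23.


P(A∪B∪C) = P(A)+P(B)+P(C) - P(AB)-P(AC)-P(BC) + P(ABC)
= 10/23+15/23+12/23 - 15/46-13/46-9/23 + 4/23
= 18/23

18/23


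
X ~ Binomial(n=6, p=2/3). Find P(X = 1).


P(X=1) = C(6,1) * p^1 * (1-p)^5
= 6 * 2/3 * 1/243
= 4/243

4/243


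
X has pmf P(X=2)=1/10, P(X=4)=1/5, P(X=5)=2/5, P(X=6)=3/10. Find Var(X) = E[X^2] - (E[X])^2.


E[X] = 24/5, E[X^2] = 122/5
Var(X) = E[X^2] - (E[X])^2 = 122/5 - (24/5)^2 = 34/25

34/25


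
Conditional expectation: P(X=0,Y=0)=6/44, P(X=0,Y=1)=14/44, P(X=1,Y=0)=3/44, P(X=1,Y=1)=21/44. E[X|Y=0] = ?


P(Y=0) = 9/44
E[X|Y=0] = (0*6 + 1*3)/9 = 3/9 = 1/3

1/3


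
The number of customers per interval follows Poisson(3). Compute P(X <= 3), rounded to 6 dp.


P(X<=3) = e^(-3)*3^0/0! + e^(-3)*3^1/1! + e^(-3)*3^2/2! + e^(-3)*3^3/3!
≈ 0.0497870684 + 0.1493612051 + 0.2240418077 + 0.2240418077
= 0.6472318889
≈ 0.647232

0.647232


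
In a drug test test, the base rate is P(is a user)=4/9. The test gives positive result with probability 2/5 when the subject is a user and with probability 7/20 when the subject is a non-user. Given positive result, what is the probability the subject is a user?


P(A) = P(A|B)P(B) + P(A|B')P(B') = 2/5*4/9 + 7/20*5/9 = 67/180
P(B|A) = P(A|B)P(B)/P(A) = (8/45)/(67/180) = 32/67

32/67


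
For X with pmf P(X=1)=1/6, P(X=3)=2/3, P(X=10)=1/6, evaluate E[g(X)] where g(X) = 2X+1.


E[2X+1] = sum(g(x)*P(x))
= 3*1/6 + 7*2/3 + 21*1/6
= 26/3

26/3


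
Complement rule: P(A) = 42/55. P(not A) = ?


P(A') = 1 - P(A) = 1 - 42/55 = 13/55

13/55


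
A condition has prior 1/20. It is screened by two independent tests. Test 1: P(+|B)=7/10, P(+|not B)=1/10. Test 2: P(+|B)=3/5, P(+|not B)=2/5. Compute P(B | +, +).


After test 1: P(+) = 7/10*1/20 + 1/10*19/20 = 13/100
P(B|+) = (7/200)/(13/100) = 7/26
After test 2 (use post1 as new prior): P(+) = 3/5*7/26 + 2/5*19/26 = 59/130
P(B|+,+) = (21/130)/(59/130) = 21/59

21/59


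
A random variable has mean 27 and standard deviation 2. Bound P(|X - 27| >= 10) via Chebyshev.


k = 10/2 = 5
Chebyshev: P(|X-mu| >= k*sigma) <= 1/k^2 = 1/5^2 = 1/25

1/25


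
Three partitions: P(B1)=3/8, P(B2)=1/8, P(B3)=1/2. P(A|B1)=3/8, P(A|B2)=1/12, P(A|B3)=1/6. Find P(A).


P(A) = P(A|B1)P(B1) + P(A|B2)P(B2) + P(A|B3)P(B3)
= 3/8*3/8 + 1/12*1/8 + 1/6*1/2
= 9/64 + 1/96 + 1/12 = 15/64

15/64


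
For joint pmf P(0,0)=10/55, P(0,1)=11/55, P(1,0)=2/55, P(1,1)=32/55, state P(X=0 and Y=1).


Read from table: P(X=0, Y=1) = 11/55 = 1/5

1/5


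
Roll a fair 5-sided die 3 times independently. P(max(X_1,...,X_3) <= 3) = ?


P(max <= 3) = P(all X_i <= 3) = (P(X_1 <= 3))^3
= (3/5)^3 = 27/125

27/125


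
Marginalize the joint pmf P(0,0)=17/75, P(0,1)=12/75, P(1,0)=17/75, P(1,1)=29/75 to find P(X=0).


P(X=0) = P(0,0)+P(0,1) = 17/75 + 12/75 = 29/75

29/75


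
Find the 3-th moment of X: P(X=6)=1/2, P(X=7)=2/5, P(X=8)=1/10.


E[X^3] = sum(x^3 * P(x))
= 216*1/2 + 343*2/5 + 512*1/10
= 1482/5

1482/5


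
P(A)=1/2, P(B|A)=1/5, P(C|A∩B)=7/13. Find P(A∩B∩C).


P(A∩B∩C) = P(A) * P(B|A) * P(C|A∩B)
= 1/2 * 1/5 * 7/13
= 1/10 * 7/13 = 7/130

7/130


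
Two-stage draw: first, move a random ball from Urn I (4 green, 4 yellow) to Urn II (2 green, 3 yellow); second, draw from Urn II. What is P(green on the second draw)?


P(transfer green) = 4/8 = 1/2; P(transfer yellow) = 1/2
If green transferred: Urn II has 3 green of 6, so P(green|green moved) = 1/2
If yellow transferred: Urn II has 2 green of 6, so P(green|yellow moved) = 1/3
By total probability: P(green) = 1/2*1/2 + 1/2*1/3 = 5/12

5/12


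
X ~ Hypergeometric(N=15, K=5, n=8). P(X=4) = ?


P(X=4) = C(5,4)*C(10,4) / C(15,8)
= 5*210 / 6435
= 1050/6435 = 70/429

70/429


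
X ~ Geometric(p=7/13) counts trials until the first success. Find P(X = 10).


P(X=10) = (1-p)^9 * p = (6/13)^9 * 7/13
= 10077696/10604499373 * 7/13 = 70543872/137858491849

70543872/137858491849


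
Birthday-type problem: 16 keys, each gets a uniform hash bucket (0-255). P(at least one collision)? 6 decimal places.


P(all different) = prod((256-i)/256 for i=0..15) = 0.619708
P(at least one match) = 1 - 0.619708 = 0.380292

0.380292


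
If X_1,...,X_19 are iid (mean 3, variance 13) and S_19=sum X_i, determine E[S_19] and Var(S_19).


E[S_n] = n*mu = 19*3 = 57
Var(S_n) = n*sigma^2 = 19*13 = 247

E[S_19]=57, Var(S_19)=247


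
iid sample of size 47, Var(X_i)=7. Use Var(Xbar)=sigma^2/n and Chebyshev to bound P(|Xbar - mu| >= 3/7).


Var(Xbar) = Var(X)/n = 7/47
Chebyshev: P(|Xbar-mu| >= 3/7) <= Var(Xbar)/(3/7)^2 = (7/47)/(9/49) = 343/423

343/423


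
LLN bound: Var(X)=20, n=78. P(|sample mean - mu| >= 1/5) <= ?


Var(Xbar) = Var(X)/n = 20/78
Chebyshev: P(|Xbar-mu| >= 1/5) <= Var(Xbar)/(1/5)^2 = (10/39)/(1/25) = 250/39
Bound exceeds 1, so trivial bound: 1

1


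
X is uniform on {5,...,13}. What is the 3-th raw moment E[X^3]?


E[X^3] = (1/9) * sum(x^3 for x=5..13)
= 8181/9 = 909

909


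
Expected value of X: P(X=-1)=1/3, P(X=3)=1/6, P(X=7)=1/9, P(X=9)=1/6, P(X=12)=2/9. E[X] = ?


E[X] = sum(x * P(x))
= -1*1/3 + 3*1/6 + 7*1/9 + 9*1/6 + 12*2/9
= 46/9

46/9


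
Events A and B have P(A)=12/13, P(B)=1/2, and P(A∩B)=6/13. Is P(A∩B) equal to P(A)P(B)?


P(A)*P(B) = 12/13*1/2 = 6/13
P(A∩B) = 6/13, which equals P(A)P(B), so independent

Yes, A and B are independent


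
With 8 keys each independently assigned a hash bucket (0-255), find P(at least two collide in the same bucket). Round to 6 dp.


P(all different) = prod((256-i)/256 for i=0..7) = 0.895423
P(at least one match) = 1 - 0.895423 = 0.104577

0.104577


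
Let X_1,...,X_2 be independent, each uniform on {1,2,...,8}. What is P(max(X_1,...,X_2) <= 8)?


P(max <= 8) = P(all X_i <= 8) = (P(X_1 <= 8))^2
= (8/8)^2 = 1^2 = 1

1


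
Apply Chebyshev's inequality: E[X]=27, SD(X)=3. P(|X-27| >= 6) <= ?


k = 6/3 = 2
Chebyshev: P(|X-mu| >= k*sigma) <= 1/k^2 = 1/2^2 = 1/4

1/4


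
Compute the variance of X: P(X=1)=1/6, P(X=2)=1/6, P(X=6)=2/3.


E[X] = 9/2, E[X^2] = 149/6
Var(X) = E[X^2] - (E[X])^2 = 149/6 - (9/2)^2 = 55/12

55/12


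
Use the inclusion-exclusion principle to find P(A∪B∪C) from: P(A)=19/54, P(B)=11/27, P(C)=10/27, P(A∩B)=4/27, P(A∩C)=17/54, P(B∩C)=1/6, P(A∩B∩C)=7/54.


P(A∪B∪C) = P(A)+P(B)+P(C) - P(AB)-P(AC)-P(BC) + P(ABC)
= 19/54+11/27+10/27 - 4/27-17/54-1/6 + 7/54
= 17/27

17/27


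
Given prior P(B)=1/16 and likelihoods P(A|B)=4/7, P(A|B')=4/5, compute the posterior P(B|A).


P(A) = P(A|B)P(B) + P(A|B')P(B') = 4/7*1/16 + 4/5*15/16 = 11/14
P(B|A) = P(A|B)P(B)/P(A) = (1/28)/(11/14) = 1/22

1/22


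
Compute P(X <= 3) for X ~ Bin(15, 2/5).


P(X<=3) = P(X=0) + P(X=1) + P(X=2) + P(X=3)
= 14348907/30517578125 + 28697814/6103515625 + 133923132/6103515625 + 386889048/6103515625
= 2761898877/30517578125

2761898877/30517578125


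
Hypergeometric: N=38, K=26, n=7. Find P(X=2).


P(X=2) = C(26,2)*C(12,5) / C(38,7)
= 325*792 / 12620256
= 257400/12620256 = 975/47804

975/47804


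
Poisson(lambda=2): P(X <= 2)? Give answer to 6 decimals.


P(X<=2) = e^(-2)*2^0/0! + e^(-2)*2^1/1! + e^(-2)*2^2/2!
≈ 0.1353352832 + 0.2706705665 + 0.2706705665
= 0.6766764162
≈ 0.676676

0.676676


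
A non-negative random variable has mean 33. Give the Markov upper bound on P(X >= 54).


Markov: P(X >= a) <= E[X]/a
P(X >= 54) <= 33/54 = 11/18

11/18


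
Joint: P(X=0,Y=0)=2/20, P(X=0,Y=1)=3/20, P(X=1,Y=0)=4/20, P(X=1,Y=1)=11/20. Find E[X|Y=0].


P(Y=0) = 6/20
E[X|Y=0] = (0*2 + 1*4)/6 = 4/6 = 2/3

2/3


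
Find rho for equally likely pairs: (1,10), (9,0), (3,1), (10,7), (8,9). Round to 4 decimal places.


Cov(X,Y) = -2.4800, Var(X) = 12.5600, Var(Y) = 17.0400
rho = Cov/(sqrt(VarX)*sqrt(VarY)) = -0.1695

-0.1695


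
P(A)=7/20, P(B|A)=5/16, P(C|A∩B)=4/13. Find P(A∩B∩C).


P(A∩B∩C) = P(A) * P(B|A) * P(C|A∩B)
= 7/20 * 5/16 * 4/13
= 7/64 * 4/13 = 7/208

7/208


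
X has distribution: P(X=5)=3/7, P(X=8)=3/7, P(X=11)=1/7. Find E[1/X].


E[1/X] = sum(g(x)*P(x))
= 1/5*3/7 + 1/8*3/7 + 1/11*1/7
= 67/440

67/440


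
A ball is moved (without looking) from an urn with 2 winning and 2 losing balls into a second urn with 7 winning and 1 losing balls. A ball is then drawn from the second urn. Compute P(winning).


P(transfer winning) = 2/4 = 1/2; P(transfer losing) = 1/2
If winning transferred: Urn II has 8 winning of 9, so P(winning|winning moved) = 8/9
If losing transferred: Urn II has 7 winning of 9, so P(winning|losing moved) = 7/9
By total probability: P(winning) = 1/2*8/9 + 1/2*7/9 = 5/6

5/6


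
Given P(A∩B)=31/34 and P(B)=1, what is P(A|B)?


P(A|B) = P(A∩B)/P(B) = (31/34)/(34/34) = 31/34

31/34


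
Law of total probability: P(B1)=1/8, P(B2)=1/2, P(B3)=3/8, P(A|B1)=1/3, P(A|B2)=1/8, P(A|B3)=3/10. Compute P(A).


P(A) = P(A|B1)P(B1) + P(A|B2)P(B2) + P(A|B3)P(B3)
= 1/3*1/8 + 1/8*1/2 + 3/10*3/8
= 1/24 + 1/16 + 9/80 = 13/60

13/60


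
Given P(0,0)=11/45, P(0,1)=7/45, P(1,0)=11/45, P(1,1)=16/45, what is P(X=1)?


P(X=1) = P(1,0)+P(1,1) = 11/45 + 16/45 = 27/45 = 3/5

3/5


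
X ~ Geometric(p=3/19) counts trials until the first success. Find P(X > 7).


P(X > 7) = P(first 7 trials all fail) = (1-p)^7 = (16/19)^7 = 268435456/893871739

268435456/893871739


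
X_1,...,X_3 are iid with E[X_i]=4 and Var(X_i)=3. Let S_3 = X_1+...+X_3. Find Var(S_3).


By independence, Var(S_n) = n*Var(X_1) = 3*3 = 9

9


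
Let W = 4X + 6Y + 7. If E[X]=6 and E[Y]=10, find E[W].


E[4X + 6Y + 7] = 4*E[X] + 6*E[Y] + 7
= (4)*(6) + (6)*(10) + (7)
= 24 + 60 + 7 = 91

91


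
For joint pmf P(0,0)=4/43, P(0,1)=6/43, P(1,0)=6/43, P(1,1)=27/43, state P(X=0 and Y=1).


Read from table: P(X=0, Y=1) = 6/43

6/43


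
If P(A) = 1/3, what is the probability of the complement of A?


P(A') = 1 - P(A) = 1 - 1/3 = 2/3

2/3


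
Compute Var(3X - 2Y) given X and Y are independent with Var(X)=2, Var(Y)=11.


Independence => Cov(X,Y)=0
Var(3X - 2Y) = 3^2*Var(X) + (-2)^2*Var(Y)
= 9*2 + 4*11 = 62

62


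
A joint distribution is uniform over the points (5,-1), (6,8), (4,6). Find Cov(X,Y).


E[X]=5, E[Y]=13/3, E[XY]=67/3
Cov(X,Y) = E[XY] - E[X]E[Y] = 67/3 - 5*13/3 = 2/3

2/3


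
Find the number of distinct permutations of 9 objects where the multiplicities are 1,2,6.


9! = 362880
Denominator: 1!=1 * 2!=2 * 6!=720
Coefficient = 362880 / 1440 = 252

252


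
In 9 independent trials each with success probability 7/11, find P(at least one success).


P(at least one) = 1 - P(none)
P(none) = (1 - 7/11)^9 = (4/11)^9 = 262144/2357947691
P(at least one) = 1 - 262144/2357947691 = 2357685547/2357947691

2357685547/2357947691


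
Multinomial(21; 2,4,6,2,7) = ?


21! = 51090942171709440000
Denominator: 2!=2 * 4!=24 * 6!=720 * 2!=2 * 7!=5040
Coefficient = 51090942171709440000 / 348364800 = 146659312800

146659312800


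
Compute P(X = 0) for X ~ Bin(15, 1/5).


P(X=0) = C(15,0) * p^0 * (1-p)^15
= 1 * 1 * 1073741824/30517578125
= 1073741824/30517578125

1073741824/30517578125


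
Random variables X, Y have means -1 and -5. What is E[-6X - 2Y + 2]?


E[-6X - 2Y + 2] = -6*E[X] - 2*E[Y] + 2
= (-6)*(-1) + (-2)*(-5) + (2)
= 6 + 10 + 2 = 18

18


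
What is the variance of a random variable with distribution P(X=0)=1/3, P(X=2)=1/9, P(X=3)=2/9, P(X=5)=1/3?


E[X] = 23/9, E[X^2] = 97/9
Var(X) = E[X^2] - (E[X])^2 = 97/9 - (23/9)^2 = 344/81

344/81


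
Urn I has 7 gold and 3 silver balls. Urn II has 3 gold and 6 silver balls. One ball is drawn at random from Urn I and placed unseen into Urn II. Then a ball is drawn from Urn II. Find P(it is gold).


P(transfer gold) = 7/10; P(transfer silver) = 3/10
If gold transferred: Urn II has 4 gold of 10, so P(gold|gold moved) = 2/5
If silver transferred: Urn II has 3 gold of 10, so P(gold|silver moved) = 3/10
By total probability: P(gold) = 7/10*2/5 + 3/10*3/10 = 37/100

37/100


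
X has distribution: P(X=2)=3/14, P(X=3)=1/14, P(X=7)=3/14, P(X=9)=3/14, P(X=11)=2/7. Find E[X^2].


E[X^2] = sum(g(x)*P(x))
= 4*3/14 + 9*1/14 + 49*3/14 + 81*3/14 + 121*2/7
= 895/14

895/14


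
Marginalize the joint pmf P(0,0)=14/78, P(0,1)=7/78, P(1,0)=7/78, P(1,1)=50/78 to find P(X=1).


P(X=1) = P(1,0)+P(1,1) = 7/78 + 50/78 = 57/78 = 19/26

19/26


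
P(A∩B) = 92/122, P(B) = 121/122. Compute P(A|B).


P(A|B) = P(A∩B)/P(B) = (92/122)/(121/122) = 92/121

92/121


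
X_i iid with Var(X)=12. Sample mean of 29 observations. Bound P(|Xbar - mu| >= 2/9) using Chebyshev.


Var(Xbar) = Var(X)/n = 12/29
Chebyshev: P(|Xbar-mu| >= 2/9) <= Var(Xbar)/(2/9)^2 = (12/29)/(4/81) = 243/29
Bound exceeds 1, so trivial bound: 1

1


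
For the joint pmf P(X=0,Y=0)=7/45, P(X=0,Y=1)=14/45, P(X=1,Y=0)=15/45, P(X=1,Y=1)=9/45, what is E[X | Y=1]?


P(Y=1) = 23/45
E[X|Y=1] = (0*14 + 1*9)/23 = 9/23

9/23


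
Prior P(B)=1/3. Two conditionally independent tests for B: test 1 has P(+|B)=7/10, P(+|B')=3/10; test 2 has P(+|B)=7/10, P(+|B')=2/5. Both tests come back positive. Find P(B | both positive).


After test 1: P(+) = 7/10*1/3 + 3/10*2/3 = 13/30
P(B|+) = (7/30)/(13/30) = 7/13
After test 2 (use post1 as new prior): P(+) = 7/10*7/13 + 2/5*6/13 = 73/130
P(B|+,+) = (49/130)/(73/130) = 49/73

49/73


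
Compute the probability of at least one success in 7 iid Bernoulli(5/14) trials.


P(at least one) = 1 - P(none)
P(none) = (1 - 5/14)^7 = (9/14)^7 = 4782969/105413504
P(at least one) = 1 - 4782969/105413504 = 100630535/105413504

100630535/105413504


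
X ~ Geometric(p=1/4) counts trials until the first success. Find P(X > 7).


P(X > 7) = P(first 7 trials all fail) = (1-p)^7 = (3/4)^7 = 2187/16384

2187/16384


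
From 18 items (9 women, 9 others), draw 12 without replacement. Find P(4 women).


P(X=4) = C(9,4)*C(9,8) / C(18,12)
= 126*9 / 18564
= 1134/18564 = 27/442

27/442


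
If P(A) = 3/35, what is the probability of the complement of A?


P(A') = 1 - P(A) = 1 - 3/35 = 32/35

32/35


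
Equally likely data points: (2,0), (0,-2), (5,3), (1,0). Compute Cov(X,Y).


E[X]=2, E[Y]=1/4, E[XY]=15/4
Cov(X,Y) = E[XY] - E[X]E[Y] = 15/4 - 2*1/4 = 13/4

13/4


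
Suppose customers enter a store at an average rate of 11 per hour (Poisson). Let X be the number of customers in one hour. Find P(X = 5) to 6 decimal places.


P(X=5) = e^(-11) * 11^5 / 5!
≈ 0.00001670170079 * 161051 / 120
≈ 0.022415

0.022415


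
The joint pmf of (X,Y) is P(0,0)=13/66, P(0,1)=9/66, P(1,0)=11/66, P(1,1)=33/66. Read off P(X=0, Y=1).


Read from table: P(X=0, Y=1) = 9/66 = 3/22

3/22


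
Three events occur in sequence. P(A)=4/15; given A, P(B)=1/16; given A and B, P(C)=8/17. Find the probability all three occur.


P(A∩B∩C) = P(A) * P(B|A) * P(C|A∩B)
= 4/15 * 1/16 * 8/17
= 1/60 * 8/17 = 2/255

2/255


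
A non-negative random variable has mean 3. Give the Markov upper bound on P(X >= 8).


Markov: P(X >= a) <= E[X]/a
P(X >= 8) <= 3/8

3/8


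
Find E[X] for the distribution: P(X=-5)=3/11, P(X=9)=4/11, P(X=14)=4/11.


E[X] = sum(x * P(x))
= -5*3/11 + 9*4/11 + 14*4/11
= 7

7


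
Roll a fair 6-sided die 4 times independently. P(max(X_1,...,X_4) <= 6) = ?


P(max <= 6) = P(all X_i <= 6) = (P(X_1 <= 6))^4
= (6/6)^4 = 1^4 = 1

1


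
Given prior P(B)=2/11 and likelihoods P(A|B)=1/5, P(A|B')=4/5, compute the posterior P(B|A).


P(A) = P(A|B)P(B) + P(A|B')P(B') = 1/5*2/11 + 4/5*9/11 = 38/55
P(B|A) = P(A|B)P(B)/P(A) = (2/55)/(38/55) = 1/19

1/19


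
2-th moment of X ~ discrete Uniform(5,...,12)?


E[X^2] = (1/8) * sum(x^2 for x=5..12)
= 620/8 = 155/2

155/2


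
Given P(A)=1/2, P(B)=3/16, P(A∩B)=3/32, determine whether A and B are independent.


P(A)*P(B) = 1/2*3/16 = 3/32
P(A∩B) = 3/32, which equals P(A)P(B), so independent

Yes, A and B are independent


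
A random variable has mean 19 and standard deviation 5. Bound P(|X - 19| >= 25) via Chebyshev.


k = 25/5 = 5
Chebyshev: P(|X-mu| >= k*sigma) <= 1/k^2 = 1/5^2 = 1/25

1/25


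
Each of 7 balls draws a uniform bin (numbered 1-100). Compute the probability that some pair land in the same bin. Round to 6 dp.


P(all different) = prod((100-i)/100 for i=0..6) = 0.806781
P(at least one match) = 1 - 0.806781 = 0.193219

0.193219


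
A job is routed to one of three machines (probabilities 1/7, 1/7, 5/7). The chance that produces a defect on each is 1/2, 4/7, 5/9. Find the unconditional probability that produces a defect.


P(A) = P(A|B1)P(B1) + P(A|B2)P(B2) + P(A|B3)P(B3)
= 1/2*1/7 + 4/7*1/7 + 5/9*5/7
= 1/14 + 4/49 + 25/63 = 485/882

485/882


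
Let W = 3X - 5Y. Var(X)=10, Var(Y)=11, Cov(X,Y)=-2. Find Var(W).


Var(3X - 5Y) = 3^2*Var(X) + (-5)^2*Var(Y) + 2*3*(-5)*Cov(X,Y)
= 9*10 + 25*11 - 30*(-2)
= 90 + 275 + 60 = 425

425


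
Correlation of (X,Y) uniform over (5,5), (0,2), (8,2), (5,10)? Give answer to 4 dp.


Cov(X,Y) = 1.3750, Var(X) = 8.2500, Var(Y) = 10.6875
rho = Cov/(sqrt(VarX)*sqrt(VarY)) = 0.1464

0.1464


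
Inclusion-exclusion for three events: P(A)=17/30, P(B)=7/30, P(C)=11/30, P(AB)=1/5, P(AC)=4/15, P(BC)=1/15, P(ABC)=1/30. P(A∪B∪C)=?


P(A∪B∪C) = P(A)+P(B)+P(C) - P(AB)-P(AC)-P(BC) + P(ABC)
= 17/30+7/30+11/30 - 1/5-4/15-1/15 + 1/30
= 2/3

2/3


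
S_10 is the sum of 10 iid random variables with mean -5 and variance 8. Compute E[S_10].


E[S_n] = n*E[X_1] = 10*-5 = -50

-50


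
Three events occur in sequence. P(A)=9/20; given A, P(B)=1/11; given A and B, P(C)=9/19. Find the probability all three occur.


P(A∩B∩C) = P(A) * P(B|A) * P(C|A∩B)
= 9/20 * 1/11 * 9/19
= 9/220 * 9/19 = 81/4180

81/4180


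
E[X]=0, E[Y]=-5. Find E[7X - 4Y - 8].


E[7X - 4Y - 8] = 7*E[X] - 4*E[Y] - 8
= (7)*(0) + (-4)*(-5) + (-8)
= 0 + 20 - 8 = 12

12


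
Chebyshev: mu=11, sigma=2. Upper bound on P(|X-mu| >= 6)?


k = 6/2 = 3
Chebyshev: P(|X-mu| >= k*sigma) <= 1/k^2 = 1/3^2 = 1/9

1/9


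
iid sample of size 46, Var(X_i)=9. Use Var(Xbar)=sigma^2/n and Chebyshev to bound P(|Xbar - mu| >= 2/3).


Var(Xbar) = Var(X)/n = 9/46
Chebyshev: P(|Xbar-mu| >= 2/3) <= Var(Xbar)/(2/3)^2 = (9/46)/(4/9) = 81/184

81/184


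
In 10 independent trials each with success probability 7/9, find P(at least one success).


P(at least one) = 1 - P(none)
P(none) = (1 - 7/9)^10 = (2/9)^10 = 1024/3486784401
P(at least one) = 1 - 1024/3486784401 = 3486783377/3486784401

3486783377/3486784401


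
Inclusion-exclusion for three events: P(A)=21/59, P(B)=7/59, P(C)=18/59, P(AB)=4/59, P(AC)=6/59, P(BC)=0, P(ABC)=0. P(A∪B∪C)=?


P(A∪B∪C) = P(A)+P(B)+P(C) - P(AB)-P(AC)-P(BC) + P(ABC)
= 21/59+7/59+18/59 - 4/59-6/59-0 + 0
= 36/59

36/59


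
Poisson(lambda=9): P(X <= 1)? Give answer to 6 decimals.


P(X<=1) = e^(-9)*9^0/0! + e^(-9)*9^1/1!
≈ 0.0001234098 + 0.0011106882
= 0.0012340980
≈ 0.001234

0.001234


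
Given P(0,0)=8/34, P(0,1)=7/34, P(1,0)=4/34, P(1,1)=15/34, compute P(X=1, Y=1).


Read from table: P(X=1, Y=1) = 15/34

15/34


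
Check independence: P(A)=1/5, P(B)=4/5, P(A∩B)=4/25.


P(A)*P(B) = 1/5*4/5 = 4/25
P(A∩B) = 4/25, which equals P(A)P(B), so independent

Yes, A and B are independent


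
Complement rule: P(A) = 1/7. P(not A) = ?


P(A') = 1 - P(A) = 1 - 1/7 = 6/7

6/7


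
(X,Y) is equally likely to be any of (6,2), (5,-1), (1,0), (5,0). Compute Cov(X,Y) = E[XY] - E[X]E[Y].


E[X]=17/4, E[Y]=1/4, E[XY]=7/4
Cov(X,Y) = E[XY] - E[X]E[Y] = 7/4 - 17/4*1/4 = 11/16

11/16


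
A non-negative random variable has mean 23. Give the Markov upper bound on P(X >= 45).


Markov: P(X >= a) <= E[X]/a
P(X >= 45) <= 23/45

23/45


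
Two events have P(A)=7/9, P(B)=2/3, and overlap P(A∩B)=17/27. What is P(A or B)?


P(A∪B) = P(A) + P(B) - P(A∩B)
= 7/9 + 2/3 - 17/27 = 22/27

22/27


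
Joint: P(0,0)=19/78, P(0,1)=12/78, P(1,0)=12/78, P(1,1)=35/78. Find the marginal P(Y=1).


P(Y=1) = P(0,1)+P(1,1) = 12/78 + 35/78 = 47/78

47/78


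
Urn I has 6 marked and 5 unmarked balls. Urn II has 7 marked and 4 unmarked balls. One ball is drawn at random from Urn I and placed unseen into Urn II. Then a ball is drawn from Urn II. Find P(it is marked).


P(transfer marked) = 6/11; P(transfer unmarked) = 5/11
If marked transferred: Urn II has 8 marked of 12, so P(marked|marked moved) = 2/3
If unmarked transferred: Urn II has 7 marked of 12, so P(marked|unmarked moved) = 7/12
By total probability: P(marked) = 6/11*2/3 + 5/11*7/12 = 83/132

83/132


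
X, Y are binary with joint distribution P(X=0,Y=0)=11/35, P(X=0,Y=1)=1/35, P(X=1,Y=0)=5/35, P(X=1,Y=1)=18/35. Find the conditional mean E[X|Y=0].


P(Y=0) = 16/35
E[X|Y=0] = (0*11 + 1*5)/16 = 5/16

5/16


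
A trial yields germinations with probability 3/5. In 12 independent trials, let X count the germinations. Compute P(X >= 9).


P(X>=9) = P(X=9) + P(X=10) + P(X=11) + P(X=12)
= 6928416/48828125 + 15588936/244140625 + 4251528/244140625 + 531441/244140625
= 11002797/48828125

11002797/48828125


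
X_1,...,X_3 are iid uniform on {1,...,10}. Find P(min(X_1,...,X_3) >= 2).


P(min >= 2) = P(all X_i >= 2) = (P(X_1 >= 2))^3
= (9/10)^3 = 729/1000

729/1000


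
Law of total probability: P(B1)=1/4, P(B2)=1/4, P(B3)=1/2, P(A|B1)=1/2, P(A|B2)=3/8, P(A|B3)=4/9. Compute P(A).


P(A) = P(A|B1)P(B1) + P(A|B2)P(B2) + P(A|B3)P(B3)
= 1/2*1/4 + 3/8*1/4 + 4/9*1/2
= 1/8 + 3/32 + 2/9 = 127/288

127/288


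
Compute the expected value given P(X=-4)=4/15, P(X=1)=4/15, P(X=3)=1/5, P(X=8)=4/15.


E[X] = sum(x * P(x))
= -4*4/15 + 1*4/15 + 3*1/5 + 8*4/15
= 29/15

29/15


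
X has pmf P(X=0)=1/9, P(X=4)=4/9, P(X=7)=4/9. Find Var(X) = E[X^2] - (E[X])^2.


E[X] = 44/9, E[X^2] = 260/9
Var(X) = E[X^2] - (E[X])^2 = 260/9 - (44/9)^2 = 404/81

404/81


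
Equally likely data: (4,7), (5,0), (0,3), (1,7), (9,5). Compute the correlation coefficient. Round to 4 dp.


Cov(X,Y) = -0.7200, Var(X) = 10.1600, Var(Y) = 7.0400
rho = Cov/(sqrt(VarX)*sqrt(VarY)) = -0.0851

-0.0851


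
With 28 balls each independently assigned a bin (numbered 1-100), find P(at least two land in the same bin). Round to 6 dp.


P(all different) = prod((100-i)/100 for i=0..27) = 0.015241
P(at least one match) = 1 - 0.015241 = 0.984759

0.984759


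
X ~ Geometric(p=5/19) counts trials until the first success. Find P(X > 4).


P(X > 4) = P(first 4 trials all fail) = (1-p)^4 = (14/19)^4 = 38416/130321

38416/130321


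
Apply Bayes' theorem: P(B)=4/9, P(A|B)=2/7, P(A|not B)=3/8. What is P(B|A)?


P(A) = P(A|B)P(B) + P(A|B')P(B') = 2/7*4/9 + 3/8*5/9 = 169/504
P(B|A) = P(A|B)P(B)/P(A) = (8/63)/(169/504) = 64/169

64/169


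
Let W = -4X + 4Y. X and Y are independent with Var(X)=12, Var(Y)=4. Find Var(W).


Independence => Cov(X,Y)=0
Var(-4X + 4Y) = (-4)^2*Var(X) + 4^2*Var(Y)
= 16*12 + 16*4 = 256

256


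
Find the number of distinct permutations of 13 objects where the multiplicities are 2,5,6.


13! = 6227020800
Denominator: 2!=2 * 5!=120 * 6!=720
Coefficient = 6227020800 / 172800 = 36036

36036


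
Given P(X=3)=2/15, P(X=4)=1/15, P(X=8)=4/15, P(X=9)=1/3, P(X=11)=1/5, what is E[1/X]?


E[1/X] = sum(g(x)*P(x))
= 1/3*2/15 + 1/4*1/15 + 1/8*4/15 + 1/9*1/3 + 1/11*1/5
= 889/5940

889/5940


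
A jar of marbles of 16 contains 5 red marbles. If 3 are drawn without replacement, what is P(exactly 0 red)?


P(X=0) = C(5,0)*C(11,3) / C(16,3)
= 1*165 / 560
= 165/560 = 33/112

33/112


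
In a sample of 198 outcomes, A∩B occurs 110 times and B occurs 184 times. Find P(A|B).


P(A|B) = P(A∩B)/P(B) = (110/198)/(184/198) = 110/184 = 55/92

55/92


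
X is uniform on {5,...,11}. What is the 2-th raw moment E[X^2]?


E[X^2] = (1/7) * sum(x^2 for x=5..11)
= 476/7 = 68

68


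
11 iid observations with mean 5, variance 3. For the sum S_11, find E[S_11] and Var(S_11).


E[S_n] = n*mu = 11*5 = 55
Var(S_n) = n*sigma^2 = 11*3 = 33

E[S_11]=55, Var(S_11)=33


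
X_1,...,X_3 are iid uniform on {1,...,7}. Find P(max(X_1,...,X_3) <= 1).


P(max <= 1) = P(all X_i <= 1) = (P(X_1 <= 1))^3
= (1/7)^3 = 1/343

1/343


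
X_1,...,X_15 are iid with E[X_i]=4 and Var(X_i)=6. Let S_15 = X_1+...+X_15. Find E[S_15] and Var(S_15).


E[S_n] = n*mu = 15*4 = 60
Var(S_n) = n*sigma^2 = 15*6 = 90

E[S_15]=60, Var(S_15)=90
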